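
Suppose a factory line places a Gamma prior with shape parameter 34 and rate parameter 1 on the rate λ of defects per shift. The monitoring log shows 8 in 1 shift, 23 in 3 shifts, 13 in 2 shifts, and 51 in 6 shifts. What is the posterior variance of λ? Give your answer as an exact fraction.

129/169

Total count: 8 + 23 + 13 + 51 = 95.
Total exposure: 1 + 3 + 2 + 6 = 12 shifts.
Posterior: α' = 34 + 95 = 129, β' = 1 + 12 = 13.
Posterior variance = α'/β'² = 129/169.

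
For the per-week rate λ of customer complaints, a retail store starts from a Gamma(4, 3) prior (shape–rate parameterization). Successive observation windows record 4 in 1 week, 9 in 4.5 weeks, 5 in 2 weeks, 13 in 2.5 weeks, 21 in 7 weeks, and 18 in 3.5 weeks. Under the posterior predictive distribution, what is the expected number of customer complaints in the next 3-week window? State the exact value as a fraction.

444/47

Total count: 4 + 9 + 5 + 13 + 21 + 18 = 70.
Total exposure: 1 + 4.5 + 2 + 2.5 + 7 + 3.5 = 20.5 weeks.
The Gamma prior is conjugate for the Poisson rate, so λ | data ~ Gamma(4+70, 3+20.5) = Gamma(74, 47/2).
Predictive mean over a 3-week window = T·E[λ|data] = 3·74/(47/2) = 444/47.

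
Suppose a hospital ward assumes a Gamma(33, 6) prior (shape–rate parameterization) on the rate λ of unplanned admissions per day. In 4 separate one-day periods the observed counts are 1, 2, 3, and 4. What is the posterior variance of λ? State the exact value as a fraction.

43/100

Total count: 1 + 2 + 3 + 4 = 10.
Total exposure: 4 days.
By Gamma–Poisson conjugacy, the posterior is Gamma(α + Σx, β + Σt) = Gamma(33 + 10, 6 + 4) = Gamma(43, 10).
Posterior variance = α'/β'² = 43/100.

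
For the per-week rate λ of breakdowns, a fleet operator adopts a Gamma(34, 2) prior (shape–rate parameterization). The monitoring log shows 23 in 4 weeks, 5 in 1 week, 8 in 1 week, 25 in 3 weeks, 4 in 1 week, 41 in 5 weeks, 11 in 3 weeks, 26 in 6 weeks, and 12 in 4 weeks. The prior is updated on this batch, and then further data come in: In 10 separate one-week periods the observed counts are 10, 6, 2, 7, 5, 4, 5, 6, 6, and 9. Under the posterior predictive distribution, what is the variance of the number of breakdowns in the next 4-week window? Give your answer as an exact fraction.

2739/100

Total count: 23 + 5 + 8 + 25 + 4 + 41 + 11 + 26 + 12 = 155.
Total exposure: 4 + 1 + 1 + 3 + 1 + 5 + 3 + 6 + 4 = 28 weeks.
After the first batch: Gamma(34 + 155, 2 + 28) = Gamma(189, 30).
Total count: 10 + 6 + 2 + 7 + 5 + 4 + 5 + 6 + 6 + 9 = 60.
Total exposure: 10 weeks.
After the second batch: Gamma(189 + 60, 30 + 10) = Gamma(249, 40).
The posterior predictive for a window of length T is Negative Binomial with variance T·α'·(β'+T)/β'² = 4·249·44/1600 = 2739/100.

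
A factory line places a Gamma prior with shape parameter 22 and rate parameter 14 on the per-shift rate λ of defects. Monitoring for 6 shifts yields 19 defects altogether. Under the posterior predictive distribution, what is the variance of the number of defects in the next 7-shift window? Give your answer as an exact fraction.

Total count 19 over total exposure 6 shifts.
Conjugate update: add total count to the shape and total exposure to the rate, giving Gamma(41, 20).
The posterior predictive for a window of length T is Negative Binomial with variance T·α'·(β'+T)/β'² = 7·41·27/400 = 7749/400.

7749/400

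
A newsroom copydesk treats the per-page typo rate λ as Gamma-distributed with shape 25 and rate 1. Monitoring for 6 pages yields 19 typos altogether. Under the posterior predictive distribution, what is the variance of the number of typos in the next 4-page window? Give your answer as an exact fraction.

Total count 19 over total exposure 6 pages.
Gamma(α, β) with Poisson data over total exposure Σt gives posterior Gamma(α+Σx, β+Σt) = Gamma(44, 7).
The posterior predictive for a window of length T is Negative Binomial with variance T·α'·(β'+T)/β'² = 4·44·11/49 = 1936/49.

1936/49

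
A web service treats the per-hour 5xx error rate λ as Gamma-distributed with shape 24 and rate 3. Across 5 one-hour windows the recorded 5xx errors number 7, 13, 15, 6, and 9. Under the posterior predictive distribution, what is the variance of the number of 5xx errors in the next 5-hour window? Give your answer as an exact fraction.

Total count: 7 + 13 + 15 + 6 + 9 = 50.
Total exposure: 5 hours.
The Gamma prior is conjugate for the Poisson rate, so λ | data ~ Gamma(24+50, 3+5) = Gamma(74, 8).
The posterior predictive for a window of length T is Negative Binomial with variance T·α'·(β'+T)/β'² = 5·74·13/64 = 2405/32.

2405/32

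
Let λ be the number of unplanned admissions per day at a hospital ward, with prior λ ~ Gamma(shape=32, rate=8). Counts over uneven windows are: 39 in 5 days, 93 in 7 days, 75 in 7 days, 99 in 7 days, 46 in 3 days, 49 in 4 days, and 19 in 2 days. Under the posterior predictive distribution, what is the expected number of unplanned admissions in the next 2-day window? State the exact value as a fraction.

904/43

Total count: 39 + 93 + 75 + 99 + 46 + 49 + 19 = 420.
Total exposure: 5 + 7 + 7 + 7 + 3 + 4 + 2 = 35 days.
Gamma(α, β) with Poisson data over total exposure Σt gives posterior Gamma(α+Σx, β+Σt) = Gamma(452, 43).
Predictive mean over a 2-day window = T·E[λ|data] = 2·452/43 = 904/43.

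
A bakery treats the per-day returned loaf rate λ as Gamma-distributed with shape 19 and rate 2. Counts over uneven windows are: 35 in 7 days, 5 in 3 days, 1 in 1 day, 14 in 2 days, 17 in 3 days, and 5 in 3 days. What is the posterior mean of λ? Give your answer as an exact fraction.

Total count: 35 + 5 + 1 + 14 + 17 + 5 = 77.
Total exposure: 7 + 3 + 1 + 2 + 3 + 3 = 19 days.
The Gamma prior is conjugate for the Poisson rate, so λ | data ~ Gamma(19+77, 2+19) = Gamma(96, 21).
Posterior mean = α'/β' = 96/21 = 32/7.

32/7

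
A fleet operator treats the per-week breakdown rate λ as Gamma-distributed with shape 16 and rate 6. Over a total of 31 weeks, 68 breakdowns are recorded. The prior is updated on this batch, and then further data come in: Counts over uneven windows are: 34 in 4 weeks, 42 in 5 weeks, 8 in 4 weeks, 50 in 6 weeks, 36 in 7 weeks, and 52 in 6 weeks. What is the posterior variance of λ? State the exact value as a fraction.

Total count 68 over total exposure 31 weeks.
After the first batch: Gamma(16 + 68, 6 + 31) = Gamma(84, 37).
Total count: 34 + 42 + 8 + 50 + 36 + 52 = 222.
Total exposure: 4 + 5 + 4 + 6 + 7 + 6 = 32 weeks.
After the second batch: Gamma(84 + 222, 37 + 32) = Gamma(306, 69).
Posterior variance = α'/β'² = 306/4761 = 34/529.

34/529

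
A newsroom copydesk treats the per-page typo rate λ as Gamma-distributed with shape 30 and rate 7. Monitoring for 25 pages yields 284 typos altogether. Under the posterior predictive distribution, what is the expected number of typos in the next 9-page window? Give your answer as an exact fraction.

1413/16

Total count 284 over total exposure 25 pages.
The Gamma prior is conjugate for the Poisson rate, so λ | data ~ Gamma(30+284, 7+25) = Gamma(314, 32).
Predictive mean over a 9-page window = T·E[λ|data] = 9·314/32 = 1413/16.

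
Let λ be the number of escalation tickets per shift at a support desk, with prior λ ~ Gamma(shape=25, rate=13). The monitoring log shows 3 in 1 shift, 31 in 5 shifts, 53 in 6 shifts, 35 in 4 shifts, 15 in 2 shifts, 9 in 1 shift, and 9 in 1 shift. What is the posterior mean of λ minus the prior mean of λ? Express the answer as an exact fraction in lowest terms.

Total count: 3 + 31 + 53 + 35 + 15 + 9 + 9 = 155.
Total exposure: 1 + 5 + 6 + 4 + 2 + 1 + 1 = 20 shifts.
By Gamma–Poisson conjugacy, the posterior is Gamma(α + Σx, β + Σt) = Gamma(25 + 155, 13 + 20) = Gamma(180, 33).
Posterior mean = 180/33 = 60/11; prior mean = 25/13 = 25/13. Difference = 60/11 − 25/13 = 505/143.

505/143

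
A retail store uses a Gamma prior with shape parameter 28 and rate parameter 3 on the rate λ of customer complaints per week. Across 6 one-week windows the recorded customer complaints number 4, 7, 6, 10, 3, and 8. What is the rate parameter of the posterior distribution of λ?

Total count: 4 + 7 + 6 + 10 + 3 + 8 = 38.
Total exposure: 6 weeks.
The Gamma prior is conjugate for the Poisson rate, so λ | data ~ Gamma(28+38, 3+6) = Gamma(66, 9).

9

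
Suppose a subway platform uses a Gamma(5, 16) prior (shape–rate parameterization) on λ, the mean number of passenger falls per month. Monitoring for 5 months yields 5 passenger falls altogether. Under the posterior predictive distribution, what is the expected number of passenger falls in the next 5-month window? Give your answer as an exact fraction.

50/21

Total count 5 over total exposure 5 months.
The Gamma prior is conjugate for the Poisson rate, so λ | data ~ Gamma(5+5, 16+5) = Gamma(10, 21).
Predictive mean over a 5-month window = T·E[λ|data] = 5·10/21 = 50/21.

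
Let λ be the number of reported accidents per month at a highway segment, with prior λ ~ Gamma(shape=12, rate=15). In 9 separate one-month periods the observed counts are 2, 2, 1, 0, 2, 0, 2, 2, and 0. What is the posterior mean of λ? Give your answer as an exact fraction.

23/24

Total count: 2 + 2 + 1 + 0 + 2 + 0 + 2 + 2 + 0 = 11.
Total exposure: 9 months.
Gamma(α, β) with Poisson data over total exposure Σt gives posterior Gamma(α+Σx, β+Σt) = Gamma(23, 24).
Posterior mean = α'/β' = 23/24.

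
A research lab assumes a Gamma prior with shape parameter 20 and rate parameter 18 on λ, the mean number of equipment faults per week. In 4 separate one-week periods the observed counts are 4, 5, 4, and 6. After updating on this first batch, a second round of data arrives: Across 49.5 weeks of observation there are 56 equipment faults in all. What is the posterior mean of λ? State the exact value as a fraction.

190/143

Total count: 4 + 5 + 4 + 6 = 19.
Total exposure: 4 weeks.
After the first batch: Gamma(20 + 19, 18 + 4) = Gamma(39, 22).
Total count 56 over total exposure 49.5 weeks.
After the second batch: Gamma(39 + 56, 22 + 49.5) = Gamma(95, 143/2).
Posterior mean = α'/β' = 95/(143/2) = 190/143.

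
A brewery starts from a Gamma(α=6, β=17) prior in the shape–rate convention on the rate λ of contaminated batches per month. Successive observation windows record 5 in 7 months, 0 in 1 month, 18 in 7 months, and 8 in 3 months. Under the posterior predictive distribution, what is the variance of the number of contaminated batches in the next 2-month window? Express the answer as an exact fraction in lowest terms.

2738/1225

Total count: 5 + 0 + 18 + 8 = 31.
Total exposure: 7 + 1 + 7 + 3 = 18 months.
Posterior: α' = 6 + 31 = 37, β' = 17 + 18 = 35.
The posterior predictive for a window of length T is Negative Binomial with variance T·α'·(β'+T)/β'² = 2·37·37/1225 = 2738/1225.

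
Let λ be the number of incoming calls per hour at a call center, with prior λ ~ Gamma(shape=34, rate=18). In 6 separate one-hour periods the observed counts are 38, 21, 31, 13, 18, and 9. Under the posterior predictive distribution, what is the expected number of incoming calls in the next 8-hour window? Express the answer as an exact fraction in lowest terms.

Total count: 38 + 21 + 31 + 13 + 18 + 9 = 130.
Total exposure: 6 hours.
Posterior: α' = 34 + 130 = 164, β' = 18 + 6 = 24.
Predictive mean over an 8-hour window = T·E[λ|data] = 8·164/24 = 164/3.

164/3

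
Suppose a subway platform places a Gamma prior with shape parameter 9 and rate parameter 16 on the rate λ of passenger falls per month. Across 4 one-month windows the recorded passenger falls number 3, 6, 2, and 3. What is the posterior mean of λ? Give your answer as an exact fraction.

23/20

Total count: 3 + 6 + 2 + 3 = 14.
Total exposure: 4 months.
Posterior: α' = 9 + 14 = 23, β' = 16 + 4 = 20.
Posterior mean = α'/β' = 23/20.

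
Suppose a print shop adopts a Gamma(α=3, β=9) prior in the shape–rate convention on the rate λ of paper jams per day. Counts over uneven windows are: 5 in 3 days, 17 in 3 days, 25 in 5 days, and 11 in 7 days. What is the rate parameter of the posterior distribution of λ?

27

Total count: 5 + 17 + 25 + 11 = 58.
Total exposure: 3 + 3 + 5 + 7 = 18 days.
By Gamma–Poisson conjugacy, the posterior is Gamma(α + Σx, β + Σt) = Gamma(3 + 58, 9 + 18) = Gamma(61, 27).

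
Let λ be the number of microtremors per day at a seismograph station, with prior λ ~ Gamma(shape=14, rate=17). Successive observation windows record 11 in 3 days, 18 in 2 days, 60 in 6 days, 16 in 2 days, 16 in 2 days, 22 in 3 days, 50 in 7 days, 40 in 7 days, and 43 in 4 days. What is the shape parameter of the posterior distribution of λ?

290

Total count: 11 + 18 + 60 + 16 + 16 + 22 + 50 + 40 + 43 = 276.
Total exposure: 3 + 2 + 6 + 2 + 2 + 3 + 7 + 7 + 4 = 36 days.
Conjugate update: add total count to the shape and total exposure to the rate, giving Gamma(290, 53).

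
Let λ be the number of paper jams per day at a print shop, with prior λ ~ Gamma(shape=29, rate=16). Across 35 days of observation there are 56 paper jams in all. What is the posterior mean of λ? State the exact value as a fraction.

Total count 56 over total exposure 35 days.
Conjugate update: add total count to the shape and total exposure to the rate, giving Gamma(85, 51).
Posterior mean = α'/β' = 85/51 = 5/3.

5/3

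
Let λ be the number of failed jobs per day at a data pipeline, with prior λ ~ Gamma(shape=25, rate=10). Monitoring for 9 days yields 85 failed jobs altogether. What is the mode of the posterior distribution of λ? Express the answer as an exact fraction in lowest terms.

109/19

Total count 85 over total exposure 9 days.
By Gamma–Poisson conjugacy, the posterior is Gamma(α + Σx, β + Σt) = Gamma(25 + 85, 10 + 9) = Gamma(110, 19).
Posterior mode = (α'−1)/β' = 109/19.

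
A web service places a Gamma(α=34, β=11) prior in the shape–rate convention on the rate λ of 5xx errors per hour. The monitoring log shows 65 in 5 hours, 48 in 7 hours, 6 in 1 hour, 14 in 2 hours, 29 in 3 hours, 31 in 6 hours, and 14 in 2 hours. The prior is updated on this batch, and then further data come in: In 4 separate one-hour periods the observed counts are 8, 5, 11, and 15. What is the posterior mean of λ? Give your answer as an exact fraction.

280/41

Total count: 65 + 48 + 6 + 14 + 29 + 31 + 14 = 207.
Total exposure: 5 + 7 + 1 + 2 + 3 + 6 + 2 = 26 hours.
After the first batch: Gamma(34 + 207, 11 + 26) = Gamma(241, 37).
Total count: 8 + 5 + 11 + 15 = 39.
Total exposure: 4 hours.
After the second batch: Gamma(241 + 39, 37 + 4) = Gamma(280, 41).
Posterior mean = α'/β' = 280/41.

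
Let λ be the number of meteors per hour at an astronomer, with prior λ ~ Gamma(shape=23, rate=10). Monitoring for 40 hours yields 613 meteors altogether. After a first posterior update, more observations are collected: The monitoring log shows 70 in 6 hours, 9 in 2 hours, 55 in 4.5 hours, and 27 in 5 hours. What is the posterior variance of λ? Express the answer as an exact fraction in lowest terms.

Total count 613 over total exposure 40 hours.
After the first batch: Gamma(23 + 613, 10 + 40) = Gamma(636, 50).
Total count: 70 + 9 + 55 + 27 = 161.
Total exposure: 6 + 2 + 4.5 + 5 = 17.5 hours.
After the second batch: Gamma(636 + 161, 50 + 17.5) = Gamma(797, 135/2).
Posterior variance = α'/β'² = 797/(18225/4) = 3188/18225.

3188/18225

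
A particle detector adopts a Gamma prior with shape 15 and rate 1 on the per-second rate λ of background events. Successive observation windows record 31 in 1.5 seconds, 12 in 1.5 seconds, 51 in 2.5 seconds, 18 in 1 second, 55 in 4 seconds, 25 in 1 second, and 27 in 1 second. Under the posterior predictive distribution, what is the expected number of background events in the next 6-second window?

Total count: 31 + 12 + 51 + 18 + 55 + 25 + 27 = 219.
Total exposure: 1.5 + 1.5 + 2.5 + 1 + 4 + 1 + 1 = 12.5 seconds.
By Gamma–Poisson conjugacy, the posterior is Gamma(α + Σx, β + Σt) = Gamma(15 + 219, 1 + 12.5) = Gamma(234, 27/2).
Predictive mean over a 6-second window = T·E[λ|data] = 6·234/(27/2) = 104.

104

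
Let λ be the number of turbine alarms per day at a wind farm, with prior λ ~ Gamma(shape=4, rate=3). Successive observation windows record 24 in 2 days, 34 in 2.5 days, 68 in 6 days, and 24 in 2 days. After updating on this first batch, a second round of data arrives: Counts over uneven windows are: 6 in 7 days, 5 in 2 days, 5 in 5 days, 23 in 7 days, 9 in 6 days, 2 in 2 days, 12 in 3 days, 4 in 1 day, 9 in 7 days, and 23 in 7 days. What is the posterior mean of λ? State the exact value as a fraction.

504/125

Total count: 24 + 34 + 68 + 24 = 150.
Total exposure: 2 + 2.5 + 6 + 2 = 12.5 days.
After the first batch: Gamma(4 + 150, 3 + 12.5) = Gamma(154, 31/2).
Total count: 6 + 5 + 5 + 23 + 9 + 2 + 12 + 4 + 9 + 23 = 98.
Total exposure: 7 + 2 + 5 + 7 + 6 + 2 + 3 + 1 + 7 + 7 = 47 days.
After the second batch: Gamma(154 + 98, 31/2 + 47) = Gamma(252, 125/2).
Posterior mean = α'/β' = 252/(125/2) = 504/125.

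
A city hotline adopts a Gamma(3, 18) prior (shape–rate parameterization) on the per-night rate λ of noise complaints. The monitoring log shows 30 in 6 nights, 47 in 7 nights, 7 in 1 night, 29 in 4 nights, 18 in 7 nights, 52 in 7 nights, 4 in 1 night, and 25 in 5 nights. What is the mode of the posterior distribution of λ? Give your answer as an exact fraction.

Total count: 30 + 47 + 7 + 29 + 18 + 52 + 4 + 25 = 212.
Total exposure: 6 + 7 + 1 + 4 + 7 + 7 + 1 + 5 = 38 nights.
Conjugate update: add total count to the shape and total exposure to the rate, giving Gamma(215, 56).
Posterior mode = (α'−1)/β' = 214/56 = 107/28.

107/28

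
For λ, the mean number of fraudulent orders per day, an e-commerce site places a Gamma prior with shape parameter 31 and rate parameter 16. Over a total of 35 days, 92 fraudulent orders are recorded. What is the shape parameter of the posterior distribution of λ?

Total count 92 over total exposure 35 days.
Gamma(α, β) with Poisson data over total exposure Σt gives posterior Gamma(α+Σx, β+Σt) = Gamma(123, 51).

123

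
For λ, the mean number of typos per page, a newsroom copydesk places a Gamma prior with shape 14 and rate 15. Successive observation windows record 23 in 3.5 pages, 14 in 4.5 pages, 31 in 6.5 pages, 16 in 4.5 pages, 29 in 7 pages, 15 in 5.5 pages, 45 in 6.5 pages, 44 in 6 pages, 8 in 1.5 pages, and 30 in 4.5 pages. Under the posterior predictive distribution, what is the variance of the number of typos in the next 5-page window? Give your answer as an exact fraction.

3766/169

Total count: 23 + 14 + 31 + 16 + 29 + 15 + 45 + 44 + 8 + 30 = 255.
Total exposure: 3.5 + 4.5 + 6.5 + 4.5 + 7 + 5.5 + 6.5 + 6 + 1.5 + 4.5 = 50 pages.
The Gamma prior is conjugate for the Poisson rate, so λ | data ~ Gamma(14+255, 15+50) = Gamma(269, 65).
The posterior predictive for a window of length T is Negative Binomial with variance T·α'·(β'+T)/β'² = 5·269·70/4225 = 3766/169.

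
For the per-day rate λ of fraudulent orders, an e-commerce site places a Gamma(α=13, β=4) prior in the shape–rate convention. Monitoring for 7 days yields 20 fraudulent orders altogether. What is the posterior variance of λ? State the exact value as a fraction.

Total count 20 over total exposure 7 days.
Posterior: α' = 13 + 20 = 33, β' = 4 + 7 = 11.
Posterior variance = α'/β'² = 33/121 = 3/11.

3/11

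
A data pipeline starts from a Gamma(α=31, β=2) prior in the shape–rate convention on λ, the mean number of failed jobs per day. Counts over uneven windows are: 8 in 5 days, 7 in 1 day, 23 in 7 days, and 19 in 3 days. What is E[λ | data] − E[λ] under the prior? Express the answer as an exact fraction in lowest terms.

Total count: 8 + 7 + 23 + 19 = 57.
Total exposure: 5 + 1 + 7 + 3 = 16 days.
Gamma(α, β) with Poisson data over total exposure Σt gives posterior Gamma(α+Σx, β+Σt) = Gamma(88, 18).
Posterior mean = 88/18 = 44/9; prior mean = 31/2 = 31/2. Difference = 44/9 − 31/2 = -191/18.

-191/18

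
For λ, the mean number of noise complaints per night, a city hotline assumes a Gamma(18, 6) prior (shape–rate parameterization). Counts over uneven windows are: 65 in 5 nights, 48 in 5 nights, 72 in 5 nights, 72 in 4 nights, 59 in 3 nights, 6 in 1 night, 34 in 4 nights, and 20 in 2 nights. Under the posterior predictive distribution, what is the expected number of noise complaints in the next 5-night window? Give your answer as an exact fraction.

394/7

Total count: 65 + 48 + 72 + 72 + 59 + 6 + 34 + 20 = 376.
Total exposure: 5 + 5 + 5 + 4 + 3 + 1 + 4 + 2 = 29 nights.
The Gamma prior is conjugate for the Poisson rate, so λ | data ~ Gamma(18+376, 6+29) = Gamma(394, 35).
Predictive mean over a 5-night window = T·E[λ|data] = 5·394/35 = 394/7.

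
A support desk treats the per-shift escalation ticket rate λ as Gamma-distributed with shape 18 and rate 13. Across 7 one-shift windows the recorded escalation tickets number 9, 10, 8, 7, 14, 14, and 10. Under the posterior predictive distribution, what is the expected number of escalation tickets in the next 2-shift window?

Total count: 9 + 10 + 8 + 7 + 14 + 14 + 10 = 72.
Total exposure: 7 shifts.
Gamma(α, β) with Poisson data over total exposure Σt gives posterior Gamma(α+Σx, β+Σt) = Gamma(90, 20).
Predictive mean over a 2-shift window = T·E[λ|data] = 2·90/20 = 9.

9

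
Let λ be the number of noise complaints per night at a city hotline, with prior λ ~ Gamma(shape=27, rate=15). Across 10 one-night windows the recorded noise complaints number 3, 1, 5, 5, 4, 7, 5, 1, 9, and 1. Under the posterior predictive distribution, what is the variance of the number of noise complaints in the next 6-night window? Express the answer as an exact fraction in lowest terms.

12648/625

Total count: 3 + 1 + 5 + 5 + 4 + 7 + 5 + 1 + 9 + 1 = 41.
Total exposure: 10 nights.
Conjugate update: add total count to the shape and total exposure to the rate, giving Gamma(68, 25).
The posterior predictive for a window of length T is Negative Binomial with variance T·α'·(β'+T)/β'² = 6·68·31/625 = 12648/625.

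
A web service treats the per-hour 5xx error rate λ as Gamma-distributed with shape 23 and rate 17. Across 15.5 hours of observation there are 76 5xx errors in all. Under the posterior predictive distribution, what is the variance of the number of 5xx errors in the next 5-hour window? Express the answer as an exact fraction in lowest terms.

2970/169

Total count 76 over total exposure 15.5 hours.
Conjugate update: add total count to the shape and total exposure to the rate, giving Gamma(99, 65/2).
The posterior predictive for a window of length T is Negative Binomial with variance T·α'·(β'+T)/β'² = 5·99·(75/2)/(4225/4) = 2970/169.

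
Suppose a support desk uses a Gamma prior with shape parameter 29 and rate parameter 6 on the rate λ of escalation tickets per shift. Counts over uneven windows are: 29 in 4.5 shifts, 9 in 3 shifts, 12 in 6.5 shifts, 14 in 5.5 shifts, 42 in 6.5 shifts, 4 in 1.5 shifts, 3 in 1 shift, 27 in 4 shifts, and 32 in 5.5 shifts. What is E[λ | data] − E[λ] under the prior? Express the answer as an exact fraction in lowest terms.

-35/132

Total count: 29 + 9 + 12 + 14 + 42 + 4 + 3 + 27 + 32 = 172.
Total exposure: 4.5 + 3 + 6.5 + 5.5 + 6.5 + 1.5 + 1 + 4 + 5.5 = 38 shifts.
Gamma(α, β) with Poisson data over total exposure Σt gives posterior Gamma(α+Σx, β+Σt) = Gamma(201, 44).
Posterior mean = 201/44 = 201/44; prior mean = 29/6 = 29/6. Difference = 201/44 − 29/6 = -35/132.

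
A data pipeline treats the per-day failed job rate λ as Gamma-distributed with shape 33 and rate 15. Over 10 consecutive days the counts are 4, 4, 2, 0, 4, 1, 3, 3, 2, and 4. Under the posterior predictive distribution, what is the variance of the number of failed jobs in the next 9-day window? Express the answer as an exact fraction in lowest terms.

Total count: 4 + 4 + 2 + 0 + 4 + 1 + 3 + 3 + 2 + 4 = 27.
Total exposure: 10 days.
Gamma(α, β) with Poisson data over total exposure Σt gives posterior Gamma(α+Σx, β+Σt) = Gamma(60, 25).
The posterior predictive for a window of length T is Negative Binomial with variance T·α'·(β'+T)/β'² = 9·60·34/625 = 3672/125.

3672/125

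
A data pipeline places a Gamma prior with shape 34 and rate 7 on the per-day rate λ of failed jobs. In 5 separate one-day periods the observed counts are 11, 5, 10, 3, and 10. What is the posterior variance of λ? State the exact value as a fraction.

Total count: 11 + 5 + 10 + 3 + 10 = 39.
Total exposure: 5 days.
By Gamma–Poisson conjugacy, the posterior is Gamma(α + Σx, β + Σt) = Gamma(34 + 39, 7 + 5) = Gamma(73, 12).
Posterior variance = α'/β'² = 73/144.

73/144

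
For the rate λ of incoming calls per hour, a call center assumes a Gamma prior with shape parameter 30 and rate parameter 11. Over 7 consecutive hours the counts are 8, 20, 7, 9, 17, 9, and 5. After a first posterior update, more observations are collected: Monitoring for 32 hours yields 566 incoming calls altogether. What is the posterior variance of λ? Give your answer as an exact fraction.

671/2500

Total count: 8 + 20 + 7 + 9 + 17 + 9 + 5 = 75.
Total exposure: 7 hours.
After the first batch: Gamma(30 + 75, 11 + 7) = Gamma(105, 18).
Total count 566 over total exposure 32 hours.
After the second batch: Gamma(105 + 566, 18 + 32) = Gamma(671, 50).
Posterior variance = α'/β'² = 671/2500.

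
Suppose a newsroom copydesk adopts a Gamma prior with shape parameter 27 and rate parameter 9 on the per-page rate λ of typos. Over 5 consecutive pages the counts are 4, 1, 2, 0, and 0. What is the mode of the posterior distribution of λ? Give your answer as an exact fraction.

Total count: 4 + 1 + 2 + 0 + 0 = 7.
Total exposure: 5 pages.
The Gamma prior is conjugate for the Poisson rate, so λ | data ~ Gamma(27+7, 9+5) = Gamma(34, 14).
Posterior mode = (α'−1)/β' = 33/14.

33/14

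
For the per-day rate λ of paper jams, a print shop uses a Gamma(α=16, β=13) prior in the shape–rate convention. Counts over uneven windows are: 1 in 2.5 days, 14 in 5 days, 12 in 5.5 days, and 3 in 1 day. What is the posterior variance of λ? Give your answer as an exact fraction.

Total count: 1 + 14 + 12 + 3 = 30.
Total exposure: 2.5 + 5 + 5.5 + 1 = 14 days.
The Gamma prior is conjugate for the Poisson rate, so λ | data ~ Gamma(16+30, 13+14) = Gamma(46, 27).
Posterior variance = α'/β'² = 46/729.

46/729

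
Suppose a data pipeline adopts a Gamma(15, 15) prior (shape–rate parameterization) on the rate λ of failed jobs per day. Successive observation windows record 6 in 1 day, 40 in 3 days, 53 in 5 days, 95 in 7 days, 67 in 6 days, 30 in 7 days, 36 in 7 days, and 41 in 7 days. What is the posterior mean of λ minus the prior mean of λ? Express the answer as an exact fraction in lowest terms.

Total count: 6 + 40 + 53 + 95 + 67 + 30 + 36 + 41 = 368.
Total exposure: 1 + 3 + 5 + 7 + 6 + 7 + 7 + 7 = 43 days.
By Gamma–Poisson conjugacy, the posterior is Gamma(α + Σx, β + Σt) = Gamma(15 + 368, 15 + 43) = Gamma(383, 58).
Posterior mean = 383/58 = 383/58; prior mean = 15/15 = 1. Difference = 383/58 − 1 = 325/58.

325/58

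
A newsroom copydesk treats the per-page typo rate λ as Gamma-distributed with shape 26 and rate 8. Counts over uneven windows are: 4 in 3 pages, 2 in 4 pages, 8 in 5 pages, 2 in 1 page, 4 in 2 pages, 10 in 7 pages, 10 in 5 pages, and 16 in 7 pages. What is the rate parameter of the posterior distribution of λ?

Total count: 4 + 2 + 8 + 2 + 4 + 10 + 10 + 16 = 56.
Total exposure: 3 + 4 + 5 + 1 + 2 + 7 + 5 + 7 = 34 pages.
The Gamma prior is conjugate for the Poisson rate, so λ | data ~ Gamma(26+56, 8+34) = Gamma(82, 42).

42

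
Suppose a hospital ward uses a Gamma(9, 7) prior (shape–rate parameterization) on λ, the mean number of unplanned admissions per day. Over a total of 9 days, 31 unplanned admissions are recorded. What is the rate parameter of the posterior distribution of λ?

16

Total count 31 over total exposure 9 days.
Conjugate update: add total count to the shape and total exposure to the rate, giving Gamma(40, 16).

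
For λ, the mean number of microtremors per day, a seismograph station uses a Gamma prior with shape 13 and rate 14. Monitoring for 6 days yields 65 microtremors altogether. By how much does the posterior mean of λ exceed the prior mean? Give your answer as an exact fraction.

104/35

Total count 65 over total exposure 6 days.
Gamma(α, β) with Poisson data over total exposure Σt gives posterior Gamma(α+Σx, β+Σt) = Gamma(78, 20).
Posterior mean = 78/20 = 39/10; prior mean = 13/14 = 13/14. Difference = 39/10 − 13/14 = 104/35.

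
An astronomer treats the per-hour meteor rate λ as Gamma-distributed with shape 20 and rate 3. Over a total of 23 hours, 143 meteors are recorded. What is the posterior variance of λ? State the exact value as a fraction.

163/676

Total count 143 over total exposure 23 hours.
Posterior: α' = 20 + 143 = 163, β' = 3 + 23 = 26.
Posterior variance = α'/β'² = 163/676.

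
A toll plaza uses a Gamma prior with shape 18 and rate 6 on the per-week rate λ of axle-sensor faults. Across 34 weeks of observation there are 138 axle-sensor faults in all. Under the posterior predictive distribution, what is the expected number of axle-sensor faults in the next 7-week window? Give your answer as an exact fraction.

273/10

Total count 138 over total exposure 34 weeks.
By Gamma–Poisson conjugacy, the posterior is Gamma(α + Σx, β + Σt) = Gamma(18 + 138, 6 + 34) = Gamma(156, 40).
Predictive mean over a 7-week window = T·E[λ|data] = 7·156/40 = 273/10.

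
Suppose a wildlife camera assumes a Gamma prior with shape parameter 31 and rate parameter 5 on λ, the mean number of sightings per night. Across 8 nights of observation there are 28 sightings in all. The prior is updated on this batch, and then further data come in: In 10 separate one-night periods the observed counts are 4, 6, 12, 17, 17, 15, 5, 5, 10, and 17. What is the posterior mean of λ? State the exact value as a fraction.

167/23

Total count 28 over total exposure 8 nights.
After the first batch: Gamma(31 + 28, 5 + 8) = Gamma(59, 13).
Total count: 4 + 6 + 12 + 17 + 17 + 15 + 5 + 5 + 10 + 17 = 108.
Total exposure: 10 nights.
After the second batch: Gamma(59 + 108, 13 + 10) = Gamma(167, 23).
Posterior mean = α'/β' = 167/23.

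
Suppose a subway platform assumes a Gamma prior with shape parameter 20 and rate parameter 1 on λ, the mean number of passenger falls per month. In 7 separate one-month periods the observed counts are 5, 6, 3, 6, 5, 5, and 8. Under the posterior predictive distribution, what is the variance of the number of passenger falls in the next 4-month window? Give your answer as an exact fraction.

Total count: 5 + 6 + 3 + 6 + 5 + 5 + 8 = 38.
Total exposure: 7 months.
The Gamma prior is conjugate for the Poisson rate, so λ | data ~ Gamma(20+38, 1+7) = Gamma(58, 8).
The posterior predictive for a window of length T is Negative Binomial with variance T·α'·(β'+T)/β'² = 4·58·12/64 = 87/2.

87/2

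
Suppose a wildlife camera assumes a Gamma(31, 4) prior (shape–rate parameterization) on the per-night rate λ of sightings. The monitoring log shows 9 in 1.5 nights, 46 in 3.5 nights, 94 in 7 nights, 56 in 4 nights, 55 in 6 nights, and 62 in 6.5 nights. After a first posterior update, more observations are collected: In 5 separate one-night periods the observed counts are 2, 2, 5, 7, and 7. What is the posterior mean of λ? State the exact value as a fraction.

Total count: 9 + 46 + 94 + 56 + 55 + 62 = 322.
Total exposure: 1.5 + 3.5 + 7 + 4 + 6 + 6.5 = 28.5 nights.
After the first batch: Gamma(31 + 322, 4 + 28.5) = Gamma(353, 65/2).
Total count: 2 + 2 + 5 + 7 + 7 = 23.
Total exposure: 5 nights.
After the second batch: Gamma(353 + 23, 65/2 + 5) = Gamma(376, 75/2).
Posterior mean = α'/β' = 376/(75/2) = 752/75.

752/75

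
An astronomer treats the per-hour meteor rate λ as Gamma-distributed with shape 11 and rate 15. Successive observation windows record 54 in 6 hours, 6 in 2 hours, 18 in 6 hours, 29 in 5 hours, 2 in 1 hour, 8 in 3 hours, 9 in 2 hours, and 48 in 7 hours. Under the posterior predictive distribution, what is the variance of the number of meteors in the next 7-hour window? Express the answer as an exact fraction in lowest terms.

69930/2209

Total count: 54 + 6 + 18 + 29 + 2 + 8 + 9 + 48 = 174.
Total exposure: 6 + 2 + 6 + 5 + 1 + 3 + 2 + 7 = 32 hours.
The Gamma prior is conjugate for the Poisson rate, so λ | data ~ Gamma(11+174, 15+32) = Gamma(185, 47).
The posterior predictive for a window of length T is Negative Binomial with variance T·α'·(β'+T)/β'² = 7·185·54/2209 = 69930/2209.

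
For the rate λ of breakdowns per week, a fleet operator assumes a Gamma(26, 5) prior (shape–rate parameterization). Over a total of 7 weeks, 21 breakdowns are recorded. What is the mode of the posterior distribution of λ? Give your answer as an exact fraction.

Total count 21 over total exposure 7 weeks.
By Gamma–Poisson conjugacy, the posterior is Gamma(α + Σx, β + Σt) = Gamma(26 + 21, 5 + 7) = Gamma(47, 12).
Posterior mode = (α'−1)/β' = 46/12 = 23/6.

23/6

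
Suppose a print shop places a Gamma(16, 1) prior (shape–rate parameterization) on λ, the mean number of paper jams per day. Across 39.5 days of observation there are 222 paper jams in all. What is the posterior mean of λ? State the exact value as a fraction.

Total count 222 over total exposure 39.5 days.
By Gamma–Poisson conjugacy, the posterior is Gamma(α + Σx, β + Σt) = Gamma(16 + 222, 1 + 39.5) = Gamma(238, 81/2).
Posterior mean = α'/β' = 238/(81/2) = 476/81.

476/81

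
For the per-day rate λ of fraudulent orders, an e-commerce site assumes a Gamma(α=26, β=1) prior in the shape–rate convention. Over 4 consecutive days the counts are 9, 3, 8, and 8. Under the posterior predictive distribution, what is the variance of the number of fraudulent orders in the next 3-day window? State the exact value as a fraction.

1296/25

Total count: 9 + 3 + 8 + 8 = 28.
Total exposure: 4 days.
The Gamma prior is conjugate for the Poisson rate, so λ | data ~ Gamma(26+28, 1+4) = Gamma(54, 5).
The posterior predictive for a window of length T is Negative Binomial with variance T·α'·(β'+T)/β'² = 3·54·8/25 = 1296/25.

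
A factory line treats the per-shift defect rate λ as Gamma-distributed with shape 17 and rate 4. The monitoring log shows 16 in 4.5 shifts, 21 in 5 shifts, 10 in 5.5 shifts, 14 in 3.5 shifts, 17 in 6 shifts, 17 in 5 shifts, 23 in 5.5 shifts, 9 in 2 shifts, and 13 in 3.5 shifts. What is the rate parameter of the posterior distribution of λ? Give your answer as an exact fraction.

89/2

Total count: 16 + 21 + 10 + 14 + 17 + 17 + 23 + 9 + 13 = 140.
Total exposure: 4.5 + 5 + 5.5 + 3.5 + 6 + 5 + 5.5 + 2 + 3.5 = 40.5 shifts.
Conjugate update: add total count to the shape and total exposure to the rate, giving Gamma(157, 89/2).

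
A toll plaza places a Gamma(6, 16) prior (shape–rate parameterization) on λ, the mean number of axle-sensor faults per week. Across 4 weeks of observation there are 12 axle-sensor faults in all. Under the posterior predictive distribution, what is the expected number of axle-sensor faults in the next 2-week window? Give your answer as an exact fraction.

Total count 12 over total exposure 4 weeks.
By Gamma–Poisson conjugacy, the posterior is Gamma(α + Σx, β + Σt) = Gamma(6 + 12, 16 + 4) = Gamma(18, 20).
Predictive mean over a 2-week window = T·E[λ|data] = 2·18/20 = 9/5.

9/5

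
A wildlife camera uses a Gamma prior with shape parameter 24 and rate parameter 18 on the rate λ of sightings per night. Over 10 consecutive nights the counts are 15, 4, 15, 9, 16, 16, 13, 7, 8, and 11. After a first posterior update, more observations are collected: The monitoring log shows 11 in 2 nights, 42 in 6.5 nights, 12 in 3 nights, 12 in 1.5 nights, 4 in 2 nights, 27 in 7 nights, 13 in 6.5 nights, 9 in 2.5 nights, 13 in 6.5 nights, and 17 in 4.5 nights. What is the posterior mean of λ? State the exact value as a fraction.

Total count: 15 + 4 + 15 + 9 + 16 + 16 + 13 + 7 + 8 + 11 = 114.
Total exposure: 10 nights.
After the first batch: Gamma(24 + 114, 18 + 10) = Gamma(138, 28).
Total count: 11 + 42 + 12 + 12 + 4 + 27 + 13 + 9 + 13 + 17 = 160.
Total exposure: 2 + 6.5 + 3 + 1.5 + 2 + 7 + 6.5 + 2.5 + 6.5 + 4.5 = 42 nights.
After the second batch: Gamma(138 + 160, 28 + 42) = Gamma(298, 70).
Posterior mean = α'/β' = 298/70 = 149/35.

149/35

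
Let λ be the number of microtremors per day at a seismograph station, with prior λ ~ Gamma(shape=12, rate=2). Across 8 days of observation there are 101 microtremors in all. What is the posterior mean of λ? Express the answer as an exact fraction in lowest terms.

Total count 101 over total exposure 8 days.
Posterior: α' = 12 + 101 = 113, β' = 2 + 8 = 10.
Posterior mean = α'/β' = 113/10.

113/10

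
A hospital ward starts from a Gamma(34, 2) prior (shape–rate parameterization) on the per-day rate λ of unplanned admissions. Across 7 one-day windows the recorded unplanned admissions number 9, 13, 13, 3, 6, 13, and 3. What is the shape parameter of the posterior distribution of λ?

94

Total count: 9 + 13 + 13 + 3 + 6 + 13 + 3 = 60.
Total exposure: 7 days.
By Gamma–Poisson conjugacy, the posterior is Gamma(α + Σx, β + Σt) = Gamma(34 + 60, 2 + 7) = Gamma(94, 9).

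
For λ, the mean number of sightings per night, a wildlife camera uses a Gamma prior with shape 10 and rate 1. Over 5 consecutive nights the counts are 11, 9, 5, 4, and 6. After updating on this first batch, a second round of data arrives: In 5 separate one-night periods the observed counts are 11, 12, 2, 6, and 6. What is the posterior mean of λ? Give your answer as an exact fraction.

Total count: 11 + 9 + 5 + 4 + 6 = 35.
Total exposure: 5 nights.
After the first batch: Gamma(10 + 35, 1 + 5) = Gamma(45, 6).
Total count: 11 + 12 + 2 + 6 + 6 = 37.
Total exposure: 5 nights.
After the second batch: Gamma(45 + 37, 6 + 5) = Gamma(82, 11).
Posterior mean = α'/β' = 82/11.

82/11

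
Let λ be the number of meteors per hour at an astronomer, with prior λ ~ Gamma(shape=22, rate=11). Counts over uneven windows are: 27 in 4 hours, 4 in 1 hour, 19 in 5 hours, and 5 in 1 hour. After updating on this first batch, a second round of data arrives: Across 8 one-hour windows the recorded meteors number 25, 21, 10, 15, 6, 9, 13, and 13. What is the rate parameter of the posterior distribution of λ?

30

Total count: 27 + 4 + 19 + 5 = 55.
Total exposure: 4 + 1 + 5 + 1 = 11 hours.
After the first batch: Gamma(22 + 55, 11 + 11) = Gamma(77, 22).
Total count: 25 + 21 + 10 + 15 + 6 + 9 + 13 + 13 = 112.
Total exposure: 8 hours.
After the second batch: Gamma(77 + 112, 22 + 8) = Gamma(189, 30).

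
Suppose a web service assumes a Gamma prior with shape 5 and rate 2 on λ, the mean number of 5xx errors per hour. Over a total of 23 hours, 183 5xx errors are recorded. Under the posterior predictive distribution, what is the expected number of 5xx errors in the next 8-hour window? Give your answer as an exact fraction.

Total count 183 over total exposure 23 hours.
Gamma(α, β) with Poisson data over total exposure Σt gives posterior Gamma(α+Σx, β+Σt) = Gamma(188, 25).
Predictive mean over an 8-hour window = T·E[λ|data] = 8·188/25 = 1504/25.

1504/25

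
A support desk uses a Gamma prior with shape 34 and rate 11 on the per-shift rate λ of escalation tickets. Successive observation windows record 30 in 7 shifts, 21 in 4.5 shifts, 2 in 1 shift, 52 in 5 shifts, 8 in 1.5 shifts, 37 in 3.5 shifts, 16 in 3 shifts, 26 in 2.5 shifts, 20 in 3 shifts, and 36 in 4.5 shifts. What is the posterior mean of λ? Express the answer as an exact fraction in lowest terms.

188/31

Total count: 30 + 21 + 2 + 52 + 8 + 37 + 16 + 26 + 20 + 36 = 248.
Total exposure: 7 + 4.5 + 1 + 5 + 1.5 + 3.5 + 3 + 2.5 + 3 + 4.5 = 35.5 shifts.
Gamma(α, β) with Poisson data over total exposure Σt gives posterior Gamma(α+Σx, β+Σt) = Gamma(282, 93/2).
Posterior mean = α'/β' = 282/(93/2) = 188/31.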